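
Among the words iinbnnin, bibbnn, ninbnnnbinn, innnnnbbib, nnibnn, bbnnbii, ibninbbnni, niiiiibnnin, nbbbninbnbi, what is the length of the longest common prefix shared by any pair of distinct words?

Equivalently: take the maximum, over all pairs, of their longest common prefix length.
"niiiiibnnin" and "ninbnnnbinn" agree on "ni" (2 characters) before diverging; nothing deeper is shared.
Longest shared-prefix length: 2

2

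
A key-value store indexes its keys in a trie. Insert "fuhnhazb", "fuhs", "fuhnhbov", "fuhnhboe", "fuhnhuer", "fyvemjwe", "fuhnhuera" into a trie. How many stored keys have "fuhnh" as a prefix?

Filter for entries beginning with "fuhnh":
Words under "fuhnh": fuhnhazb, fuhnhboe, fuhnhbov, fuhnhuer, fuhnhuera
Count: 5

5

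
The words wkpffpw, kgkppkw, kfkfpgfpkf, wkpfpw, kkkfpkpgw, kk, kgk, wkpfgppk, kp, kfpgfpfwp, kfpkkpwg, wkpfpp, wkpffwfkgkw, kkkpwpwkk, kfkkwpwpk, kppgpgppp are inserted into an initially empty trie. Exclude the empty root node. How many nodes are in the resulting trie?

76

Count nodes per top-level branch (shared prefixes stored once):
  'k'-branch (kfkfpgfpkf, kfkkwpwpk, kfpgfpfwp, kfpkkpwg, kgk, kgkppkw, kk, kkkfpkpgw, kkkpwpwkk, kp, kppgpgppp): 56 nodes
  'w'-branch (wkpffpw, wkpffwfkgkw, wkpfgppk, wkpfpp, wkpfpw): 20 nodes
Sum: 76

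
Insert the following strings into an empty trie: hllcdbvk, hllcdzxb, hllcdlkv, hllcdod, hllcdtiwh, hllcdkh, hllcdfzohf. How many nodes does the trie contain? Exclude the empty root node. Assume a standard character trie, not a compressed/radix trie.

Trie structure (* marks end of a word):
(root)
└─ h
   └─ l
      └─ l
         └─ c
            └─ d
               ├─ b
               │  └─ v
               │     └─ k *
               ├─ f
               │  └─ z
               │     └─ o
               │        └─ h
               │           └─ f *
               ├─ k
               │  └─ h *
               ├─ l
               │  └─ k
               │     └─ v *
               ├─ o
               │  └─ d *
               ├─ t
               │  └─ i
               │     └─ w
               │        └─ h *
               └─ z
                  └─ x
                     └─ b *
Counting every labelled node above: 27.

27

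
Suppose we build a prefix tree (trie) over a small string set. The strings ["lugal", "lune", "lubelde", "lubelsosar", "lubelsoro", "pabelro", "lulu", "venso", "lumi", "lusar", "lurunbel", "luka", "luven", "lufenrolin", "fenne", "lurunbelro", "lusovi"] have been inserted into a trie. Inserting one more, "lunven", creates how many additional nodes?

3

The longest prefix of "lunven" already in the trie is "lun" (length 3).
New nodes needed: |"lunven"| − 3 = 6 − 3 = 3.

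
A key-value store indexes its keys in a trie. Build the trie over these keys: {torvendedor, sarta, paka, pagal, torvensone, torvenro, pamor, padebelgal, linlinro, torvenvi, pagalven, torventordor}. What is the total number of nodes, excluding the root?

Trace insertions, counting only characters that open a new branch:
  "torvendedor" → 11 new (t, o, r, v, e, n, d, e, d, o, r)
  "sarta" → 5 new (s, a, r, t, a)
  "paka" → 4 new (p, a, k, a)
  "pagal" → prefix "pa" already present; 3 new (g, a, l)
  "torvensone" → prefix "torven" already present; 4 new (s, o, n, e)
  "torvenro" → prefix "torven" already present; 2 new (r, o)
  "pamor" → prefix "pa" already present; 3 new (m, o, r)
  "padebelgal" → prefix "pa" already present; 8 new (d, e, b, e, l, g, a, l)
  "linlinro" → 8 new (l, i, n, l, i, n, r, o)
  "torvenvi" → prefix "torven" already present; 2 new (v, i)
  "pagalven" → prefix "pagal" already present; 3 new (v, e, n)
  "torventordor" → prefix "torven" already present; 6 new (t, o, r, d, o, r)
Total nodes = 11 + 5 + 4 + 3 + 4 + 2 + 3 + 8 + 8 + 2 + 3 + 6 = 59

59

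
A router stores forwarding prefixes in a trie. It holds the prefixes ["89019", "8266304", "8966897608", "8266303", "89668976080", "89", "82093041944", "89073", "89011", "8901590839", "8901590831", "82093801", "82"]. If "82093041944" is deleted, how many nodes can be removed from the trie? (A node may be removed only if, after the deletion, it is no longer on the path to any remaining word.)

A node on "82093041944"'s path can go only if nothing else ends at it or branches off below it.
The suffix "041944" (6 nodes) is used only by "82093041944"; the node for "82093" still has the child "8", so pruning stops there.
Nodes removed: 6

6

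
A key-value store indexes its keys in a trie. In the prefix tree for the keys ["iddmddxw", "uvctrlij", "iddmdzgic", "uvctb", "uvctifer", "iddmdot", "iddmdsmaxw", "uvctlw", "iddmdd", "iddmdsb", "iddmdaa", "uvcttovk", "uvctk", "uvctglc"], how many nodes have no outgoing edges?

13

A leaf is a node with no children — equivalently, the end of a word that is not a proper prefix of any other stored word.
Those words: "iddmdaa", "iddmddxw", "iddmdot", "iddmdsb", "iddmdsmaxw", "iddmdzgic", "uvctb", "uvctglc", "uvctifer", "uvctk", "uvctlw", "uvctrlij", "uvcttovk"
Leaf count: 13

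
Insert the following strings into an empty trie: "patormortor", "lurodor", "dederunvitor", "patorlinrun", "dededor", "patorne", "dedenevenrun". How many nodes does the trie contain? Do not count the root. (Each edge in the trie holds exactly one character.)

Count nodes per top-level branch (shared prefixes stored once):
  'd'-branch (dededor, dedenevenrun, dederunvitor): 23 nodes
  'l'-branch (lurodor): 7 nodes
  'p'-branch (patorlinrun, patormortor, patorne): 19 nodes
Sum: 49

49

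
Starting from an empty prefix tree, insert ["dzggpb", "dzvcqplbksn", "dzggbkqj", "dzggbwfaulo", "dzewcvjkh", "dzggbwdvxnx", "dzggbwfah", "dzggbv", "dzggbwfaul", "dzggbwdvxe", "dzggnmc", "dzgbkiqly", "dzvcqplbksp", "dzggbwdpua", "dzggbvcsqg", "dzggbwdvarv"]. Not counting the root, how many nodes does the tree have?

Trace insertions, counting only characters that open a new branch:
  "dzggpb" → 6 new (d, z, g, g, p, b)
  "dzvcqplbksn" → prefix "dz" already present; 9 new (v, c, q, p, l, b, k, s, n)
  "dzggbkqj" → prefix "dzgg" already present; 4 new (b, k, q, j)
  "dzggbwfaulo" → prefix "dzggb" already present; 6 new (w, f, a, u, l, o)
  "dzewcvjkh" → prefix "dz" already present; 7 new (e, w, c, v, j, k, h)
  "dzggbwdvxnx" → prefix "dzggbw" already present; 5 new (d, v, x, n, x)
  "dzggbwfah" → prefix "dzggbwfa" already present; 1 new (h)
  "dzggbv" → prefix "dzggb" already present; 1 new (v)
  "dzggbwfaul" → prefix "dzggbwfaul" already present; 0 new (none)
  "dzggbwdvxe" → prefix "dzggbwdvx" already present; 1 new (e)
  "dzggnmc" → prefix "dzgg" already present; 3 new (n, m, c)
  "dzgbkiqly" → prefix "dzg" already present; 6 new (b, k, i, q, l, y)
  "dzvcqplbksp" → prefix "dzvcqplbks" already present; 1 new (p)
  "dzggbwdpua" → prefix "dzggbwd" already present; 3 new (p, u, a)
  "dzggbvcsqg" → prefix "dzggbv" already present; 4 new (c, s, q, g)
  "dzggbwdvarv" → prefix "dzggbwdv" already present; 3 new (a, r, v)
Total nodes = 6 + 9 + 4 + 6 + 7 + 5 + 1 + 1 + 0 + 1 + 3 + 6 + 1 + 3 + 4 + 3 = 60

60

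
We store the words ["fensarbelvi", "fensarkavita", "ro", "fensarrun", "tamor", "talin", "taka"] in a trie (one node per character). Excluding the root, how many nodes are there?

32

Count nodes per top-level branch (shared prefixes stored once):
  'f'-branch (fensarbelvi, fensarkavita, fensarrun): 20 nodes
  'r'-branch (ro): 2 nodes
  't'-branch (taka, talin, tamor): 10 nodes
Sum: 32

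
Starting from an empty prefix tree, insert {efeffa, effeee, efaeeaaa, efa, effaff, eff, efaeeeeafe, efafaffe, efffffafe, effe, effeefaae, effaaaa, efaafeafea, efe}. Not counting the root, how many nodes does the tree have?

Count nodes per top-level branch (shared prefixes stored once):
  'e'-branch (efa, efaafeafea, efaeeaaa, efaeeeeafe, efafaffe, efe, efeffa, eff, effaaaa, effaff, effe, effeee, effeefaae, efffffafe): 49 nodes
Sum: 49

49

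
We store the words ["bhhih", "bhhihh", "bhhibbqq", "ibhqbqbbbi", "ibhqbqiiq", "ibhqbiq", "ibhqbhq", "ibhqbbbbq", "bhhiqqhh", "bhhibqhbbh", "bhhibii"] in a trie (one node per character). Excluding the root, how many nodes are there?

42

Trace insertions, counting only characters that open a new branch:
  "bhhih" → 5 new (b, h, h, i, h)
  "bhhihh" → prefix "bhhih" already present; 1 new (h)
  "bhhibbqq" → prefix "bhhi" already present; 4 new (b, b, q, q)
  "ibhqbqbbbi" → 10 new (i, b, h, q, b, q, b, b, b, i)
  "ibhqbqiiq" → prefix "ibhqbq" already present; 3 new (i, i, q)
  "ibhqbiq" → prefix "ibhqb" already present; 2 new (i, q)
  "ibhqbhq" → prefix "ibhqb" already present; 2 new (h, q)
  "ibhqbbbbq" → prefix "ibhqb" already present; 4 new (b, b, b, q)
  "bhhiqqhh" → prefix "bhhi" already present; 4 new (q, q, h, h)
  "bhhibqhbbh" → prefix "bhhib" already present; 5 new (q, h, b, b, h)
  "bhhibii" → prefix "bhhib" already present; 2 new (i, i)
Total nodes = 5 + 1 + 4 + 10 + 3 + 2 + 2 + 4 + 4 + 5 + 2 = 42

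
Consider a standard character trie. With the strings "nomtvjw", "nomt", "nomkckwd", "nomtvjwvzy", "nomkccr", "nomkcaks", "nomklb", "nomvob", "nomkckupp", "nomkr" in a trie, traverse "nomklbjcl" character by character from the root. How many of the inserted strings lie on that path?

Check each prefix of "nomklbjcl" against the stored set — each match is an end-marker on the path.
Prefixes of the query that are stored words: "nomklb"
Count: 1

1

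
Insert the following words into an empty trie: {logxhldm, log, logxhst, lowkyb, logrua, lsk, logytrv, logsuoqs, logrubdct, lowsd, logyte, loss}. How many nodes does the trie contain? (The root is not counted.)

37

Count nodes per top-level branch (shared prefixes stored once):
  'l'-branch (log, logrua, logrubdct, logsuoqs, logxhldm, logxhst, logyte, logytrv, loss, lowkyb, lowsd, lsk): 37 nodes
Sum: 37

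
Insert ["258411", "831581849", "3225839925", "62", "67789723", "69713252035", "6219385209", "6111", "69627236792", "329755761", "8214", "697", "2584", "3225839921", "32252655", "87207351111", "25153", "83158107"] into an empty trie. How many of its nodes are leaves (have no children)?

15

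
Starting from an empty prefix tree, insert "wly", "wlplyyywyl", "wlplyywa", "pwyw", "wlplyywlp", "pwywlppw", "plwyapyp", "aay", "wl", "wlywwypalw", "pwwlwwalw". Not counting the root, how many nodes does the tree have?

47

Trace insertions, counting only characters that open a new branch:
  "wly" → 3 new (w, l, y)
  "wlplyyywyl" → prefix "wl" already present; 8 new (p, l, y, y, y, w, y, l)
  "wlplyywa" → prefix "wlplyy" already present; 2 new (w, a)
  "pwyw" → 4 new (p, w, y, w)
  "wlplyywlp" → prefix "wlplyyw" already present; 2 new (l, p)
  "pwywlppw" → prefix "pwyw" already present; 4 new (l, p, p, w)
  "plwyapyp" → prefix "p" already present; 7 new (l, w, y, a, p, y, p)
  "aay" → 3 new (a, a, y)
  "wl" → prefix "wl" already present; 0 new (none)
  "wlywwypalw" → prefix "wly" already present; 7 new (w, w, y, p, a, l, w)
  "pwwlwwalw" → prefix "pw" already present; 7 new (w, l, w, w, a, l, w)
Total nodes = 3 + 8 + 2 + 4 + 2 + 4 + 7 + 3 + 0 + 7 + 7 = 47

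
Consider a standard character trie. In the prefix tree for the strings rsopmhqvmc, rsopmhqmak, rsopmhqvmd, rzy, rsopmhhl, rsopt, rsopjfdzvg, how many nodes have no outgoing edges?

A leaf is a node with no children — equivalently, the end of a word that is not a proper prefix of any other stored word.
Those words: "rsopjfdzvg", "rsopmhhl", "rsopmhqmak", "rsopmhqvmc", "rsopmhqvmd", "rsopt", "rzy"
Leaf count: 7

7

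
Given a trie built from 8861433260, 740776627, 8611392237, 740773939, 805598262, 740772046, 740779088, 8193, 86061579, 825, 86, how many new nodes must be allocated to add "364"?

3

Nothing in the trie begins with "3"; the whole of "364" is new.
3 − 0 = 3 new nodes.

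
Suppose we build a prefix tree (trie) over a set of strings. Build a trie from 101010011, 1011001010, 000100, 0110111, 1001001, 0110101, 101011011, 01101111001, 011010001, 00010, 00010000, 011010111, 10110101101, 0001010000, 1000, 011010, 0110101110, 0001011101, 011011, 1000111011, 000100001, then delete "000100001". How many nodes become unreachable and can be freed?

1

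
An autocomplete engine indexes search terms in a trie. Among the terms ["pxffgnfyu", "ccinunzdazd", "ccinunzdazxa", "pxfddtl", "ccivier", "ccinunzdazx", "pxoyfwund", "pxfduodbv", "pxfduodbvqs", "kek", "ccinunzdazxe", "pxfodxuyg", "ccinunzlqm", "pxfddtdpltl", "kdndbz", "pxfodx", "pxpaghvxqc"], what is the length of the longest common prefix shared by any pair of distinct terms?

Look for the deepest trie node that still has at least two words in its subtree.
"ccinunzdazx" and "ccinunzdazxa" agree on "ccinunzdazx" (11 characters) before diverging; nothing deeper is shared.
Longest shared-prefix length: 11

11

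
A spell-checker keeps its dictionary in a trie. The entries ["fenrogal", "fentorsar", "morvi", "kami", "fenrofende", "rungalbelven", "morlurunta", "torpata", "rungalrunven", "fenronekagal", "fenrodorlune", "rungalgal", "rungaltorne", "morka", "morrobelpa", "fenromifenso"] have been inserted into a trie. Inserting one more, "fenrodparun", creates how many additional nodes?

5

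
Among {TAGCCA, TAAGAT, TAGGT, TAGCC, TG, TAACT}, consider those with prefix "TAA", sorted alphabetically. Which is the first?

Words with prefix "TAA", in lexicographic order: "TAACT", "TAAGAT"
The 1st is TAACT.

TAACT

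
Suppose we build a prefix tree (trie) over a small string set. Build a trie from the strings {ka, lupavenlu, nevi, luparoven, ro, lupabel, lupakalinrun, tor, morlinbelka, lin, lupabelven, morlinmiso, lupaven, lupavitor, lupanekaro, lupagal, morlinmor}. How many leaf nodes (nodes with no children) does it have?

15

Leaves are exactly the stored words that no other stored word extends.
Those words: "ka", "lin", "lupabelven", "lupagal", "lupakalinrun", "lupanekaro", "luparoven", "lupavenlu", "lupavitor", "morlinbelka", "morlinmiso", "morlinmor", "nevi", "ro", "tor"
Leaf count: 15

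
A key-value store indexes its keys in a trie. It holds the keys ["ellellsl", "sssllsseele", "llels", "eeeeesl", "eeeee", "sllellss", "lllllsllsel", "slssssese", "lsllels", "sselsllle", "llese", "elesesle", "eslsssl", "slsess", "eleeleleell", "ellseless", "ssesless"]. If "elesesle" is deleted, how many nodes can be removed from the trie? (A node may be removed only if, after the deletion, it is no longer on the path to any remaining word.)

A node on "elesesle"'s path can go only if nothing else ends at it or branches off below it.
The suffix "sesle" (5 nodes) is used only by "elesesle"; the node for "ele" still has the child "e", so pruning stops there.
Nodes removed: 5

5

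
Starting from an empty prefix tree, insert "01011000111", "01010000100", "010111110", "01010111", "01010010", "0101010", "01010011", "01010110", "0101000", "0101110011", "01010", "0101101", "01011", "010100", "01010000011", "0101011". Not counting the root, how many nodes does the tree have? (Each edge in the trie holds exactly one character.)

Count nodes per top-level branch (shared prefixes stored once):
  '0'-branch (01010, 010100, 0101000, 01010000011, 01010000100, 01010010, 01010011, 0101010, 0101011, 01010110, 01010111, 01011, 01011000111, 0101101, 0101110011, 010111110): 38 nodes
Sum: 38

38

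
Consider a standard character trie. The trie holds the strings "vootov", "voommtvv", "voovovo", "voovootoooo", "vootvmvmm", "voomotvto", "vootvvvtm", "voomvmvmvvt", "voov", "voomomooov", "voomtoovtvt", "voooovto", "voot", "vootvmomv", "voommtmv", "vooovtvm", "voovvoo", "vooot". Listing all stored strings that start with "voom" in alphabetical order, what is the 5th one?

voomtoovtvt

Filter for "voom…" and sort: "voommtmv", "voommtvv", "voomomooov", "voomotvto", "voomtoovtvt", "voomvmvmvvt"
The 5th is voomtoovtvt.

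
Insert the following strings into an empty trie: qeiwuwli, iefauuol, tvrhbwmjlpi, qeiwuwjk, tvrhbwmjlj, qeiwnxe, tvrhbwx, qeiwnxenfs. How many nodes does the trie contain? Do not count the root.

Trace insertions, counting only characters that open a new branch:
  "qeiwuwli" → 8 new (q, e, i, w, u, w, l, i)
  "iefauuol" → 8 new (i, e, f, a, u, u, o, l)
  "tvrhbwmjlpi" → 11 new (t, v, r, h, b, w, m, j, l, p, i)
  "qeiwuwjk" → prefix "qeiwuw" already present; 2 new (j, k)
  "tvrhbwmjlj" → prefix "tvrhbwmjl" already present; 1 new (j)
  "qeiwnxe" → prefix "qeiw" already present; 3 new (n, x, e)
  "tvrhbwx" → prefix "tvrhbw" already present; 1 new (x)
  "qeiwnxenfs" → prefix "qeiwnxe" already present; 3 new (n, f, s)
Total nodes = 8 + 8 + 11 + 2 + 1 + 3 + 1 + 3 = 37

37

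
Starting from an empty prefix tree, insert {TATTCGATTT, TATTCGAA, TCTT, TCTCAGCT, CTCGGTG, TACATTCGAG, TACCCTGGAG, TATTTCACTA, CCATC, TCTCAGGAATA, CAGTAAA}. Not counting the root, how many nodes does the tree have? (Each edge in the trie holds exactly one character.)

62

Count nodes per top-level branch (shared prefixes stored once):
  'C'-branch (CAGTAAA, CCATC, CTCGGTG): 17 nodes
  'T'-branch (TACATTCGAG, TACCCTGGAG, TATTCGAA, TATTCGATTT, TATTTCACTA, TCTCAGCT, TCTCAGGAATA, TCTT): 45 nodes
Sum: 62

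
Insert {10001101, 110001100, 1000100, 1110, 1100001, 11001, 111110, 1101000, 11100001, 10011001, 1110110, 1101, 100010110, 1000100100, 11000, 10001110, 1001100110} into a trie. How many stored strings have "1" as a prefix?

Traverse to the node for "1", then collect every word in that subtree.
Words under "1": 1000100, 1000100100, 100010110, 10001101, 10001110, 10011001, 1001100110, 11000, 1100001, 110001100, 11001, 1101, 1101000, 1110, 11100001, 1110110, 111110
Count: 17

17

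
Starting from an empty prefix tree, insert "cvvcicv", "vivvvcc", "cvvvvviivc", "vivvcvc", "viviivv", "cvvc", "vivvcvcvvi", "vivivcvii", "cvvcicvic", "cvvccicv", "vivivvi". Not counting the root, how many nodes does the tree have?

44

Insert word by word; a character creates a node only if that edge doesn't already exist:
  "cvvcicv" → 7 new (c, v, v, c, i, c, v)
  "vivvvcc" → 7 new (v, i, v, v, v, c, c)
  "cvvvvviivc" → prefix "cvv" already present; 7 new (v, v, v, i, i, v, c)
  "vivvcvc" → prefix "vivv" already present; 3 new (c, v, c)
  "viviivv" → prefix "viv" already present; 4 new (i, i, v, v)
  "cvvc" → prefix "cvvc" already present; 0 new (none)
  "vivvcvcvvi" → prefix "vivvcvc" already present; 3 new (v, v, i)
  "vivivcvii" → prefix "vivi" already present; 5 new (v, c, v, i, i)
  "cvvcicvic" → prefix "cvvcicv" already present; 2 new (i, c)
  "cvvccicv" → prefix "cvvc" already present; 4 new (c, i, c, v)
  "vivivvi" → prefix "viviv" already present; 2 new (v, i)
Total nodes = 7 + 7 + 7 + 3 + 4 + 0 + 3 + 5 + 2 + 4 + 2 = 44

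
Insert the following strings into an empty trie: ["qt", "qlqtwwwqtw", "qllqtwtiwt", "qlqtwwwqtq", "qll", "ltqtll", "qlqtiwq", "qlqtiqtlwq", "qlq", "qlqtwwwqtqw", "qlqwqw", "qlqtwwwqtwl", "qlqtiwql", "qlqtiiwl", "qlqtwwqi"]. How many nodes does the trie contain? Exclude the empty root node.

For each word, the new-node count is its length minus the longest prefix already in the trie:
  "qt" → 2 new (q, t)
  "qlqtwwwqtw" → prefix "q" already present; 9 new (l, q, t, w, w, w, q, t, w)
  "qllqtwtiwt" → prefix "ql" already present; 8 new (l, q, t, w, t, i, w, t)
  "qlqtwwwqtq" → prefix "qlqtwwwqt" already present; 1 new (q)
  "qll" → prefix "qll" already present; 0 new (none)
  "ltqtll" → 6 new (l, t, q, t, l, l)
  "qlqtiwq" → prefix "qlqt" already present; 3 new (i, w, q)
  "qlqtiqtlwq" → prefix "qlqti" already present; 5 new (q, t, l, w, q)
  "qlq" → prefix "qlq" already present; 0 new (none)
  "qlqtwwwqtqw" → prefix "qlqtwwwqtq" already present; 1 new (w)
  "qlqwqw" → prefix "qlq" already present; 3 new (w, q, w)
  "qlqtwwwqtwl" → prefix "qlqtwwwqtw" already present; 1 new (l)
  "qlqtiwql" → prefix "qlqtiwq" already present; 1 new (l)
  "qlqtiiwl" → prefix "qlqti" already present; 3 new (i, w, l)
  "qlqtwwqi" → prefix "qlqtww" already present; 2 new (q, i)
Total nodes = 2 + 9 + 8 + 1 + 0 + 6 + 3 + 5 + 0 + 1 + 3 + 1 + 1 + 3 + 2 = 45

45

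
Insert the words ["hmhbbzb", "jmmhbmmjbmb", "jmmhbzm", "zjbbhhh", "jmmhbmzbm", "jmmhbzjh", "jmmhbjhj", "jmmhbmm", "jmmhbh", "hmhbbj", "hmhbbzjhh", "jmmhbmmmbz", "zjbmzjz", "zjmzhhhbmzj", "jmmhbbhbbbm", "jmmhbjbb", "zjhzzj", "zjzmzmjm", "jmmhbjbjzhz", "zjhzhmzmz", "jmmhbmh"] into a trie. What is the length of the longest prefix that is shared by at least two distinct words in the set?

7

Equivalently: take the maximum, over all pairs, of their longest common prefix length.
"jmmhbjbb" and "jmmhbjbjzhz" agree on "jmmhbjb" (7 characters) before diverging; nothing deeper is shared.
Longest shared-prefix length: 7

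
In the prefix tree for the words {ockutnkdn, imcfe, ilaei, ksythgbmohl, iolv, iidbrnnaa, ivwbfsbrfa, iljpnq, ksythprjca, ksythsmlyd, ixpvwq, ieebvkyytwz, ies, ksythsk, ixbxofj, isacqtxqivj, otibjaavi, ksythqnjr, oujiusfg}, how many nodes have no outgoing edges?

19

A leaf is a node with no children — equivalently, the end of a word that is not a proper prefix of any other stored word.
Those words: "ieebvkyytwz", "ies", "iidbrnnaa", "ilaei", "iljpnq", "imcfe", "iolv", "isacqtxqivj", "ivwbfsbrfa", "ixbxofj", "ixpvwq", "ksythgbmohl", "ksythprjca", "ksythqnjr", "ksythsk", "ksythsmlyd", "ockutnkdn", "otibjaavi", "oujiusfg"
Leaf count: 19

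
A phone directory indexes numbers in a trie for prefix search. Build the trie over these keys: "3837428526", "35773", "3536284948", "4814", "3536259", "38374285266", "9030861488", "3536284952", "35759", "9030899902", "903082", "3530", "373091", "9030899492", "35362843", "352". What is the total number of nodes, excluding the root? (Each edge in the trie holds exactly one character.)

60

Trace insertions, counting only characters that open a new branch:
  "3837428526" → 10 new (3, 8, 3, 7, 4, 2, 8, 5, 2, 6)
  "35773" → prefix "3" already present; 4 new (5, 7, 7, 3)
  "3536284948" → prefix "35" already present; 8 new (3, 6, 2, 8, 4, 9, 4, 8)
  "4814" → 4 new (4, 8, 1, 4)
  "3536259" → prefix "35362" already present; 2 new (5, 9)
  "38374285266" → prefix "3837428526" already present; 1 new (6)
  "9030861488" → 10 new (9, 0, 3, 0, 8, 6, 1, 4, 8, 8)
  "3536284952" → prefix "35362849" already present; 2 new (5, 2)
  "35759" → prefix "357" already present; 2 new (5, 9)
  "9030899902" → prefix "90308" already present; 5 new (9, 9, 9, 0, 2)
  "903082" → prefix "90308" already present; 1 new (2)
  "3530" → prefix "353" already present; 1 new (0)
  "373091" → prefix "3" already present; 5 new (7, 3, 0, 9, 1)
  "9030899492" → prefix "9030899" already present; 3 new (4, 9, 2)
  "35362843" → prefix "3536284" already present; 1 new (3)
  "352" → prefix "35" already present; 1 new (2)
Total nodes = 10 + 4 + 8 + 4 + 2 + 1 + 10 + 2 + 2 + 5 + 1 + 1 + 5 + 3 + 1 + 1 = 60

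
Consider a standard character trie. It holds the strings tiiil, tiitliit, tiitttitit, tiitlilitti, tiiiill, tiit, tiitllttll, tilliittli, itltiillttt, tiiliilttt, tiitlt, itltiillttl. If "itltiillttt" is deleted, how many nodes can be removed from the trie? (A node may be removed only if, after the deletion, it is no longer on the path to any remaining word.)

1

Walk "itltiillttt" from the leaf back toward the root, removing each node that no remaining word uses.
The suffix "t" (1 node) is used only by "itltiillttt"; the node for "itltiilltt" still has the child "l", so pruning stops there.
Nodes removed: 1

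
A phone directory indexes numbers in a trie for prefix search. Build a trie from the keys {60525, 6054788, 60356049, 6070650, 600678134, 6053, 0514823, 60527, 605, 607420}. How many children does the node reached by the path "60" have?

The children of the "60" node are the distinct next characters among strings starting with "60".
Distinct next characters after "60": 0, 3, 5, 7.
That node has 4 child edges.

4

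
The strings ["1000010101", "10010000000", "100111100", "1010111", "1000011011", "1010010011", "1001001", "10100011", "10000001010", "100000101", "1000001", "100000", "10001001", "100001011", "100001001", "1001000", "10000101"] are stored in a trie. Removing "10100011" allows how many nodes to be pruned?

3

Walk "10100011" from the leaf back toward the root, removing each node that no remaining word uses.
The suffix "011" (3 nodes) is used only by "10100011"; the node for "10100" still has the child "1", so pruning stops there.
Nodes removed: 3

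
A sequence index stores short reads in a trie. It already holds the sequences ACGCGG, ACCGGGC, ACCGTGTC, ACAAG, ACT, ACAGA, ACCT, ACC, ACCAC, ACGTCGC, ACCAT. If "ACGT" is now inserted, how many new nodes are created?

0

Every character of "ACGT" already lies on an existing path (it is a prefix of some stored word).
No new nodes are needed: 0.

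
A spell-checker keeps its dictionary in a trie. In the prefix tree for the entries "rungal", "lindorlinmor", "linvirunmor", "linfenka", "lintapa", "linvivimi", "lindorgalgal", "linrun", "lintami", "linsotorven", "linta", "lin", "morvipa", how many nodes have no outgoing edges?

Leaves are exactly the stored words that no other stored word extends.
Those words: "lindorgalgal", "lindorlinmor", "linfenka", "linrun", "linsotorven", "lintami", "lintapa", "linvirunmor", "linvivimi", "morvipa", "rungal"
Leaf count: 11

11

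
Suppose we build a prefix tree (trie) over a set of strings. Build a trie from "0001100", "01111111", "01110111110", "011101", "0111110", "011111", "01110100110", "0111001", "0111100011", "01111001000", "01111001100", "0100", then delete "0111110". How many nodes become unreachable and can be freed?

After clearing the end-marker at "0111110", prune upward until reaching a node still needed by another word.
The suffix "0" (1 node) is used only by "0111110"; the node for "011111" still has the child "1", so pruning stops there.
Nodes removed: 1

1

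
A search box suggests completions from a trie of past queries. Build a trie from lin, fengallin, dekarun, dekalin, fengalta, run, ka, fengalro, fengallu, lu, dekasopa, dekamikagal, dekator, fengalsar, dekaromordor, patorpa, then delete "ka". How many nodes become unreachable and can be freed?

After clearing the end-marker at "ka", prune upward until reaching a node still needed by another word.
No other word shares any prefix with "ka", so all 2 of its nodes go.
Nodes removed: 2

2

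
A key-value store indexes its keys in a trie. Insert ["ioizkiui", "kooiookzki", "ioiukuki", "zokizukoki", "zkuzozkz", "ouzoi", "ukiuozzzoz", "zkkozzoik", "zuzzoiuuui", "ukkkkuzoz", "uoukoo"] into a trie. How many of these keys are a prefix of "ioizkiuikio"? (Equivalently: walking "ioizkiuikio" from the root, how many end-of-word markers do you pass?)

Walk "ioizkiuikio" from the root; an end-of-word marker is hit whenever a stored word is a prefix of "ioizkiuikio".
Prefixes of the query that are stored words: "ioizkiui"
Count: 1

1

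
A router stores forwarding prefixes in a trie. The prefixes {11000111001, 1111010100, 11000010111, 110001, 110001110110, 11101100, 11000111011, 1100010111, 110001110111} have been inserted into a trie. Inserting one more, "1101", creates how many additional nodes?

The longest prefix of "1101" already in the trie is "110" (length 3).
Each of the 1 remaining characters creates one node.

1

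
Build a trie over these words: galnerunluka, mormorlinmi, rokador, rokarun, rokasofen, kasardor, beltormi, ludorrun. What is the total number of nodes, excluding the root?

62

Count nodes per top-level branch (shared prefixes stored once):
  'b'-branch (beltormi): 8 nodes
  'g'-branch (galnerunluka): 12 nodes
  'k'-branch (kasardor): 8 nodes
  'l'-branch (ludorrun): 8 nodes
  'm'-branch (mormorlinmi): 11 nodes
  'r'-branch (rokador, rokarun, rokasofen): 15 nodes
Sum: 62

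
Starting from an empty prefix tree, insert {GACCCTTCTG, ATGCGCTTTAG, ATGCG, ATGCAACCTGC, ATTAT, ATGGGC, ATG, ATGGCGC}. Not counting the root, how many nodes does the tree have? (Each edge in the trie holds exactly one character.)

37

Count nodes per top-level branch (shared prefixes stored once):
  'A'-branch (ATG, ATGCAACCTGC, ATGCG, ATGCGCTTTAG, ATGGCGC, ATGGGC, ATTAT): 27 nodes
  'G'-branch (GACCCTTCTG): 10 nodes
Sum: 37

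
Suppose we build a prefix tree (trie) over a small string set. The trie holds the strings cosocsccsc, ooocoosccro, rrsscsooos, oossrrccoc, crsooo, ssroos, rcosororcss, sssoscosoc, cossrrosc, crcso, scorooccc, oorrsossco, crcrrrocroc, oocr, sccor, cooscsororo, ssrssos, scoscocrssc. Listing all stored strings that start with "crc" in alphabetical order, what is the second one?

crcso

Words with prefix "crc", in lexicographic order: "crcrrrocroc", "crcso"
The 2nd is crcso.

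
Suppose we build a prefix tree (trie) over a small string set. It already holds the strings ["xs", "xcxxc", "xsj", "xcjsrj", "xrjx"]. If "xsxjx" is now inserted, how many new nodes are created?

Walking "xsxjx" from the root, the first 2 characters ("xs") follow existing edges; "x" is the first miss.
So 5 − 2 = 3 new nodes.

3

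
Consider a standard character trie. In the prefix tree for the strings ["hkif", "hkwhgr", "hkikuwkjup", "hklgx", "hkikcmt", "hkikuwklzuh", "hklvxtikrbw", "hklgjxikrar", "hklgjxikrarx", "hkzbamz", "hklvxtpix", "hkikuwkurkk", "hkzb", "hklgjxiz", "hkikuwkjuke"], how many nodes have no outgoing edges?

A leaf is a node with no children — equivalently, the end of a word that is not a proper prefix of any other stored word.
Those words: "hkif", "hkikcmt", "hkikuwkjuke", "hkikuwkjup", "hkikuwklzuh", "hkikuwkurkk", "hklgjxikrarx", "hklgjxiz", "hklgx", "hklvxtikrbw", "hklvxtpix", "hkwhgr", "hkzbamz"
Leaf count: 13

13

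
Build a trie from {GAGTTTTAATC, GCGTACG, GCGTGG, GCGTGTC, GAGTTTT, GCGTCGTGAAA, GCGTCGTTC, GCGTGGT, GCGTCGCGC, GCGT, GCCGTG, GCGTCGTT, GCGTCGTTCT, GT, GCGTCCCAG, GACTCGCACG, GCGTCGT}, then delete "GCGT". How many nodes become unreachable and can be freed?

After clearing the end-marker at "GCGT", prune upward until reaching a node still needed by another word.
Every node on "GCGT" is still needed (e.g. by "GCGTACG"), so nothing is freed.
Nodes removed: 0

0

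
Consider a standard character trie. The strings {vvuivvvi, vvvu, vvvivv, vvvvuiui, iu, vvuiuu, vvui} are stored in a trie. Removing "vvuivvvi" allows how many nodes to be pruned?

4

After clearing the end-marker at "vvuivvvi", prune upward until reaching a node still needed by another word.
The suffix "vvvi" (4 nodes) is used only by "vvuivvvi"; the node for "vvui" still has the child "u", so pruning stops there.
Nodes removed: 4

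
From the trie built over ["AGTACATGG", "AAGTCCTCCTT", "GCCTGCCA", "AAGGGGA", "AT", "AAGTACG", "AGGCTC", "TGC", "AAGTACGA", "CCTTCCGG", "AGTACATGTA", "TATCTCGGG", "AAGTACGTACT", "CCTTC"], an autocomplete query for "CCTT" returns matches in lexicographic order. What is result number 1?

Filter for "CCTT…" and sort: "CCTTC", "CCTTCCGG"
Position 1: CCTTC

CCTTC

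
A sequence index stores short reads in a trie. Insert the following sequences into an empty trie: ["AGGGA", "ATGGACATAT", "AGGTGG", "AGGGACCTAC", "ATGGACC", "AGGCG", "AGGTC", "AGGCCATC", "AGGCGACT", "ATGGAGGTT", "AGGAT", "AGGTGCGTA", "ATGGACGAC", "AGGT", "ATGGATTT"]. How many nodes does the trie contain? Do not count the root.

49

For each word, the new-node count is its length minus the longest prefix already in the trie:
  "AGGGA" → 5 new (A, G, G, G, A)
  "ATGGACATAT" → prefix "A" already present; 9 new (T, G, G, A, C, A, T, A, T)
  "AGGTGG" → prefix "AGG" already present; 3 new (T, G, G)
  "AGGGACCTAC" → prefix "AGGGA" already present; 5 new (C, C, T, A, C)
  "ATGGACC" → prefix "ATGGAC" already present; 1 new (C)
  "AGGCG" → prefix "AGG" already present; 2 new (C, G)
  "AGGTC" → prefix "AGGT" already present; 1 new (C)
  "AGGCCATC" → prefix "AGGC" already present; 4 new (C, A, T, C)
  "AGGCGACT" → prefix "AGGCG" already present; 3 new (A, C, T)
  "ATGGAGGTT" → prefix "ATGGA" already present; 4 new (G, G, T, T)
  "AGGAT" → prefix "AGG" already present; 2 new (A, T)
  "AGGTGCGTA" → prefix "AGGTG" already present; 4 new (C, G, T, A)
  "ATGGACGAC" → prefix "ATGGAC" already present; 3 new (G, A, C)
  "AGGT" → prefix "AGGT" already present; 0 new (none)
  "ATGGATTT" → prefix "ATGGA" already present; 3 new (T, T, T)
Total nodes = 5 + 9 + 3 + 5 + 1 + 2 + 1 + 4 + 3 + 4 + 2 + 4 + 3 + 0 + 3 = 49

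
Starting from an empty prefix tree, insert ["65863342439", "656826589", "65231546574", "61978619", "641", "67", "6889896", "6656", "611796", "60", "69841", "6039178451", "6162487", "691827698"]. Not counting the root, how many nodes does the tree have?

75

Insert word by word; a character creates a node only if that edge doesn't already exist:
  "65863342439" → 11 new (6, 5, 8, 6, 3, 3, 4, 2, 4, 3, 9)
  "656826589" → prefix "65" already present; 7 new (6, 8, 2, 6, 5, 8, 9)
  "65231546574" → prefix "65" already present; 9 new (2, 3, 1, 5, 4, 6, 5, 7, 4)
  "61978619" → prefix "6" already present; 7 new (1, 9, 7, 8, 6, 1, 9)
  "641" → prefix "6" already present; 2 new (4, 1)
  "67" → prefix "6" already present; 1 new (7)
  "6889896" → prefix "6" already present; 6 new (8, 8, 9, 8, 9, 6)
  "6656" → prefix "6" already present; 3 new (6, 5, 6)
  "611796" → prefix "61" already present; 4 new (1, 7, 9, 6)
  "60" → prefix "6" already present; 1 new (0)
  "69841" → prefix "6" already present; 4 new (9, 8, 4, 1)
  "6039178451" → prefix "60" already present; 8 new (3, 9, 1, 7, 8, 4, 5, 1)
  "6162487" → prefix "61" already present; 5 new (6, 2, 4, 8, 7)
  "691827698" → prefix "69" already present; 7 new (1, 8, 2, 7, 6, 9, 8)
Total nodes = 11 + 7 + 9 + 7 + 2 + 1 + 6 + 3 + 4 + 1 + 4 + 8 + 5 + 7 = 75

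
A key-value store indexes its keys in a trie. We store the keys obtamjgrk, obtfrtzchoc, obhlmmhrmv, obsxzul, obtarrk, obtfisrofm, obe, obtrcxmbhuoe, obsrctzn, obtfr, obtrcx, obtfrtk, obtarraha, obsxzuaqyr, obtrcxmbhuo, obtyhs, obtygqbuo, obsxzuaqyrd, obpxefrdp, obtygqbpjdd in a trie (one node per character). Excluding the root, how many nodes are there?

Insert word by word; a character creates a node only if that edge doesn't already exist:
  "obtamjgrk" → 9 new (o, b, t, a, m, j, g, r, k)
  "obtfrtzchoc" → prefix "obt" already present; 8 new (f, r, t, z, c, h, o, c)
  "obhlmmhrmv" → prefix "ob" already present; 8 new (h, l, m, m, h, r, m, v)
  "obsxzul" → prefix "ob" already present; 5 new (s, x, z, u, l)
  "obtarrk" → prefix "obta" already present; 3 new (r, r, k)
  "obtfisrofm" → prefix "obtf" already present; 6 new (i, s, r, o, f, m)
  "obe" → prefix "ob" already present; 1 new (e)
  "obtrcxmbhuoe" → prefix "obt" already present; 9 new (r, c, x, m, b, h, u, o, e)
  "obsrctzn" → prefix "obs" already present; 5 new (r, c, t, z, n)
  "obtfr" → prefix "obtfr" already present; 0 new (none)
  "obtrcx" → prefix "obtrcx" already present; 0 new (none)
  "obtfrtk" → prefix "obtfrt" already present; 1 new (k)
  "obtarraha" → prefix "obtarr" already present; 3 new (a, h, a)
  "obsxzuaqyr" → prefix "obsxzu" already present; 4 new (a, q, y, r)
  "obtrcxmbhuo" → prefix "obtrcxmbhuo" already present; 0 new (none)
  "obtyhs" → prefix "obt" already present; 3 new (y, h, s)
  "obtygqbuo" → prefix "obty" already present; 5 new (g, q, b, u, o)
  "obsxzuaqyrd" → prefix "obsxzuaqyr" already present; 1 new (d)
  "obpxefrdp" → prefix "ob" already present; 7 new (p, x, e, f, r, d, p)
  "obtygqbpjdd" → prefix "obtygqb" already present; 4 new (p, j, d, d)
Total nodes = 9 + 8 + 8 + 5 + 3 + 6 + 1 + 9 + 5 + 0 + 0 + 1 + 3 + 4 + 0 + 3 + 5 + 1 + 7 + 4 = 82

82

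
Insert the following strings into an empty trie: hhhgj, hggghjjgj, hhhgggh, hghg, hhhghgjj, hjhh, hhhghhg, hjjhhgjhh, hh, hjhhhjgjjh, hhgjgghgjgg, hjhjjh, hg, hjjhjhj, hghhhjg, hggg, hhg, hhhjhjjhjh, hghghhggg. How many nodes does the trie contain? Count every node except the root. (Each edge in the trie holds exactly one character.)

71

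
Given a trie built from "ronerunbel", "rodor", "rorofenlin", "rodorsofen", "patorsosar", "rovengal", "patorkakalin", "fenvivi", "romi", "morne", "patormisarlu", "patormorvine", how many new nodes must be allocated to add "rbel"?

3

Walking "rbel" from the root, the first 1 characters ("r") follow existing edges; "b" is the first miss.
Each of the 3 remaining characters creates one node.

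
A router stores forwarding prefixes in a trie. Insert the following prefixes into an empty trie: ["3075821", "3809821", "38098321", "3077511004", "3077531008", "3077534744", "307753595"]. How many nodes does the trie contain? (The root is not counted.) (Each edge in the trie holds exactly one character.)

35

For each word, the new-node count is its length minus the longest prefix already in the trie:
  "3075821" → 7 new (3, 0, 7, 5, 8, 2, 1)
  "3809821" → prefix "3" already present; 6 new (8, 0, 9, 8, 2, 1)
  "38098321" → prefix "38098" already present; 3 new (3, 2, 1)
  "3077511004" → prefix "307" already present; 7 new (7, 5, 1, 1, 0, 0, 4)
  "3077531008" → prefix "30775" already present; 5 new (3, 1, 0, 0, 8)
  "3077534744" → prefix "307753" already present; 4 new (4, 7, 4, 4)
  "307753595" → prefix "307753" already present; 3 new (5, 9, 5)
Total nodes = 7 + 6 + 3 + 7 + 5 + 4 + 3 = 35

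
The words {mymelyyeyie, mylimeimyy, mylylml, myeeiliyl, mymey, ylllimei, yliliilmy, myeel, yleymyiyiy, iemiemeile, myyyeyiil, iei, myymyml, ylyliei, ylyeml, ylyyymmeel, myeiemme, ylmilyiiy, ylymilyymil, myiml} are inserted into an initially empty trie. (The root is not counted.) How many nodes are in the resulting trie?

Insert word by word; a character creates a node only if that edge doesn't already exist:
  "mymelyyeyie" → 11 new (m, y, m, e, l, y, y, e, y, i, e)
  "mylimeimyy" → prefix "my" already present; 8 new (l, i, m, e, i, m, y, y)
  "mylylml" → prefix "myl" already present; 4 new (y, l, m, l)
  "myeeiliyl" → prefix "my" already present; 7 new (e, e, i, l, i, y, l)
  "mymey" → prefix "myme" already present; 1 new (y)
  "ylllimei" → 8 new (y, l, l, l, i, m, e, i)
  "yliliilmy" → prefix "yl" already present; 7 new (i, l, i, i, l, m, y)
  "myeel" → prefix "myee" already present; 1 new (l)
  "yleymyiyiy" → prefix "yl" already present; 8 new (e, y, m, y, i, y, i, y)
  "iemiemeile" → 10 new (i, e, m, i, e, m, e, i, l, e)
  "myyyeyiil" → prefix "my" already present; 7 new (y, y, e, y, i, i, l)
  "iei" → prefix "ie" already present; 1 new (i)
  "myymyml" → prefix "myy" already present; 4 new (m, y, m, l)
  "ylyliei" → prefix "yl" already present; 5 new (y, l, i, e, i)
  "ylyeml" → prefix "yly" already present; 3 new (e, m, l)
  "ylyyymmeel" → prefix "yly" already present; 7 new (y, y, m, m, e, e, l)
  "myeiemme" → prefix "mye" already present; 5 new (i, e, m, m, e)
  "ylmilyiiy" → prefix "yl" already present; 7 new (m, i, l, y, i, i, y)
  "ylymilyymil" → prefix "yly" already present; 8 new (m, i, l, y, y, m, i, l)
  "myiml" → prefix "my" already present; 3 new (i, m, l)
Total nodes = 11 + 8 + 4 + 7 + 1 + 8 + 7 + 1 + 8 + 10 + 7 + 1 + 4 + 5 + 3 + 7 + 5 + 7 + 8 + 3 = 115

115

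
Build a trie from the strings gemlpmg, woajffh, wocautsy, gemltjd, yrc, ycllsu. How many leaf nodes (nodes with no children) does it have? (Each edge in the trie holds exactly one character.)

6

A leaf is a node with no children — equivalently, the end of a word that is not a proper prefix of any other stored word.
Those words: "gemlpmg", "gemltjd", "woajffh", "wocautsy", "ycllsu", "yrc"
Leaf count: 6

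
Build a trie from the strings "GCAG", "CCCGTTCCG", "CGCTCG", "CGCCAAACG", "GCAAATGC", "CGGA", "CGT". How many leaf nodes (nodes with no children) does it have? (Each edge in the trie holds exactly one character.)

Leaves are exactly the stored words that no other stored word extends.
Those words: "CCCGTTCCG", "CGCCAAACG", "CGCTCG", "CGGA", "CGT", "GCAAATGC", "GCAG"
Leaf count: 7

7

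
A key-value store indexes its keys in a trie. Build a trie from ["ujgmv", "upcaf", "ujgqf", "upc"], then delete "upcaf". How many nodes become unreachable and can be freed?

2

After clearing the end-marker at "upcaf", prune upward until reaching a node still needed by another word.
The suffix "af" (2 nodes) is used only by "upcaf"; "upc" is itself a stored word, so pruning stops there.
Nodes removed: 2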